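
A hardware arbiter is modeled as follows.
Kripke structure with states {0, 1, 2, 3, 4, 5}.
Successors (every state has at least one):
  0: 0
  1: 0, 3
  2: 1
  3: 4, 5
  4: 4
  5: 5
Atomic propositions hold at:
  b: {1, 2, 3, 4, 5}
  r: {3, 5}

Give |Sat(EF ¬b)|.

3

Sat(¬b) = {0}
EF ¬b: least fixpoint, start Z0 = {0}, add states with some successor in Z. Z1 = {0, 1}; Z2 = {0, 1, 2}; fixed.
Sat(EF ¬b) = {0, 1, 2}
|Sat(EF ¬b)| = |{0, 1, 2}| = 3.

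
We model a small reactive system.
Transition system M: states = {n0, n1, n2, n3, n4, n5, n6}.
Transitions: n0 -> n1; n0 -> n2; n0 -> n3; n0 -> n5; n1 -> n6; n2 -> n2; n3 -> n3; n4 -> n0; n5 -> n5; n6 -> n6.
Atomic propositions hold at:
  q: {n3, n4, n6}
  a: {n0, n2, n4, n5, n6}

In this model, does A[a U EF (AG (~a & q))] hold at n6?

Sat(~a) = {n1, n3}
Sat(~a & q) = {n3}
AG (~a & q): greatest fixpoint, start Z0 = {n3}, keep only states in Sat with every successor in Z. Already a fixed point.
Sat(AG (~a & q)) = {n3}
EF (AG (~a & q)): least fixpoint, start Z0 = {n3}, add states with some successor in Z. Z1 = {n0, n3}; Z2 = {n0, n3, n4}; fixed.
Sat(EF (AG (~a & q))) = {n0, n3, n4}
A[a U EF (AG (~a & q))]: least fixpoint, start Z0 = Sat(EF (AG (~a & q))) = {n0, n3, n4}, add states in Sat(a) with every successor in Z. Already a fixed point.
Sat(A[a U EF (AG (~a & q))]) = {n0, n3, n4}
n6 ∉ Sat(A[a U EF (AG (~a & q))]) = {n0, n3, n4}, so the formula does not hold at n6.

No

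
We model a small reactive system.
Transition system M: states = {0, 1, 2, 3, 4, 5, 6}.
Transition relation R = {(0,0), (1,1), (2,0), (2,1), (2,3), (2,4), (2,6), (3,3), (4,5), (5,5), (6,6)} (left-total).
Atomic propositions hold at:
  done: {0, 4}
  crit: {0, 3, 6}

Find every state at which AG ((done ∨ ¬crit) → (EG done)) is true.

{0, 3, 6}

Sat(¬crit) = {1, 2, 4, 5}
Sat(done ∨ ¬crit) = {0, 1, 2, 4, 5}
EG done: greatest fixpoint, start Z0 = {0, 4}, keep only states in Sat with some successor in Z. Z1 = {0}; fixed.
Sat(EG done) = {0}
Sat((done ∨ ¬crit) → (EG done)) = {0, 3, 6}
AG ((done ∨ ¬crit) → (EG done)): greatest fixpoint, start Z0 = {0, 3, 6}, keep only states in Sat with every successor in Z. Already a fixed point.
Sat(AG ((done ∨ ¬crit) → (EG done))) = {0, 3, 6}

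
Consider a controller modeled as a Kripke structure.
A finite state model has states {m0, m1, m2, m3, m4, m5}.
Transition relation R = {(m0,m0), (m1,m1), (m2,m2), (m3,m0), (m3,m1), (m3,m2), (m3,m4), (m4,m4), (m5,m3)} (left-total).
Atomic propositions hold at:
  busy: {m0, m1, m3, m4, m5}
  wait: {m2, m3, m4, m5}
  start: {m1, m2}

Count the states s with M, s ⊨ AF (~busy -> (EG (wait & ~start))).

5

Sat(~busy) = {m2}
Sat(~start) = {m0, m3, m4, m5}
Sat(wait & ~start) = {m3, m4, m5}
EG (wait & ~start): greatest fixpoint, start Z0 = {m3, m4, m5}, keep only states in Sat with some successor in Z. Already a fixed point.
Sat(EG (wait & ~start)) = {m3, m4, m5}
Sat(~busy -> (EG (wait & ~start))) = {m0, m1, m3, m4, m5}
AF (~busy -> (EG (wait & ~start))): least fixpoint, start Z0 = {m0, m1, m3, m4, m5}, add states with every successor in Z. Already a fixed point.
Sat(AF (~busy -> (EG (wait & ~start)))) = {m0, m1, m3, m4, m5}
|Sat(AF (~busy -> (EG (wait & ~start))))| = |{m0, m1, m3, m4, m5}| = 5.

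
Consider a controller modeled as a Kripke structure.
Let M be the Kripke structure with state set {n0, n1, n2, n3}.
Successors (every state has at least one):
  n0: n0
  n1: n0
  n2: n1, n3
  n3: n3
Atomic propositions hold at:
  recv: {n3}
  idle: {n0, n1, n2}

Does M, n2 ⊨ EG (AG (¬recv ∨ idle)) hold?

No

Sat(¬recv) = {n0, n1, n2}
Sat(¬recv ∨ idle) = {n0, n1, n2}
AG (¬recv ∨ idle): greatest fixpoint, start Z0 = {n0, n1, n2}, keep only states in Sat with every successor in Z. Z1 = {n0, n1}; fixed.
Sat(AG (¬recv ∨ idle)) = {n0, n1}
EG (AG (¬recv ∨ idle)): greatest fixpoint, start Z0 = {n0, n1}, keep only states in Sat with some successor in Z. Already a fixed point.
Sat(EG (AG (¬recv ∨ idle))) = {n0, n1}
n2 ∉ Sat(EG (AG (¬recv ∨ idle))) = {n0, n1}, so the formula does not hold at n2.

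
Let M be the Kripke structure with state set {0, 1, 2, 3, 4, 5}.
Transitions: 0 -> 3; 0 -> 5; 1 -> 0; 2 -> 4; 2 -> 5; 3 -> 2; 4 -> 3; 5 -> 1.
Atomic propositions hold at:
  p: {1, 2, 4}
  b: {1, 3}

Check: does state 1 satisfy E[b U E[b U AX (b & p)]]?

Sat(b & p) = {1}
Sat(AX (b & p)) = {s : every successor in {1}} = {5}
E[b U AX (b & p)]: least fixpoint, start Z0 = Sat(AX (b & p)) = {5}, add states in Sat(b) with some successor in Z. Already a fixed point.
Sat(E[b U AX (b & p)]) = {5}
E[b U E[b U AX (b & p)]]: least fixpoint, start Z0 = Sat(E[b U AX (b & p)]) = {5}, add states in Sat(b) with some successor in Z. Already a fixed point.
Sat(E[b U E[b U AX (b & p)]]) = {5}
1 ∉ Sat(E[b U E[b U AX (b & p)]]) = {5}, so the formula does not hold at 1.

No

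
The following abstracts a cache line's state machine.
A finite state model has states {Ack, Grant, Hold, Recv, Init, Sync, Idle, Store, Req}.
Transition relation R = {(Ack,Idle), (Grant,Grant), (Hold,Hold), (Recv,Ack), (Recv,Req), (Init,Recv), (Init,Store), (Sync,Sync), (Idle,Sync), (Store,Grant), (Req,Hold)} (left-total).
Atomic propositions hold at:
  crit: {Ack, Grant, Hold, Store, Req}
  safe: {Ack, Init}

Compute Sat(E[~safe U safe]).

{Ack, Recv, Init}

Sat(~safe) = {Grant, Hold, Recv, Sync, Idle, Store, Req}
E[~safe U safe]: least fixpoint, start Z0 = Sat(safe) = {Ack, Init}, add states in Sat(~safe) with some successor in Z. Z1 = {Ack, Recv, Init}; fixed.
Sat(E[~safe U safe]) = {Ack, Recv, Init}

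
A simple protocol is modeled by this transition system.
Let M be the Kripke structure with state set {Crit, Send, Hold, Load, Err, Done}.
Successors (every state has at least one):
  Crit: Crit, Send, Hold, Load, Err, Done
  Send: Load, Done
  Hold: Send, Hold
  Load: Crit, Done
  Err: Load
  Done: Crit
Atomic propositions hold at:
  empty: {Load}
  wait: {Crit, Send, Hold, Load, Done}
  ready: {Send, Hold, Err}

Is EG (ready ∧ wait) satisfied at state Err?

No

Sat(ready ∧ wait) = {Send, Hold}
EG (ready ∧ wait): greatest fixpoint, start Z0 = {Send, Hold}, keep only states in Sat with some successor in Z. Z1 = {Hold}; fixed.
Sat(EG (ready ∧ wait)) = {Hold}
Err ∉ Sat(EG (ready ∧ wait)) = {Hold}, so the formula does not hold at Err.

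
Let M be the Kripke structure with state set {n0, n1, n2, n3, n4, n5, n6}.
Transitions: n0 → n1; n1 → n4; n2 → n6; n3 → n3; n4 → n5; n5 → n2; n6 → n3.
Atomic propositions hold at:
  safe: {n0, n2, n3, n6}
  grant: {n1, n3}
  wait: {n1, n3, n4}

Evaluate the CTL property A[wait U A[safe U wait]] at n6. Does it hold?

Yes

A[safe U wait]: least fixpoint, start Z0 = Sat(wait) = {n1, n3, n4}, add states in Sat(safe) with every successor in Z. Z1 = {n0, n1, n3, n4, n6}; Z2 = {n0, n1, n2, n3, n4, n6}; fixed.
Sat(A[safe U wait]) = {n0, n1, n2, n3, n4, n6}
A[wait U A[safe U wait]]: least fixpoint, start Z0 = Sat(A[safe U wait]) = {n0, n1, n2, n3, n4, n6}, add states in Sat(wait) with every successor in Z. Already a fixed point.
Sat(A[wait U A[safe U wait]]) = {n0, n1, n2, n3, n4, n6}
n6 ∈ Sat(A[wait U A[safe U wait]]) = {n0, n1, n2, n3, n4, n6}, so the formula holds at n6.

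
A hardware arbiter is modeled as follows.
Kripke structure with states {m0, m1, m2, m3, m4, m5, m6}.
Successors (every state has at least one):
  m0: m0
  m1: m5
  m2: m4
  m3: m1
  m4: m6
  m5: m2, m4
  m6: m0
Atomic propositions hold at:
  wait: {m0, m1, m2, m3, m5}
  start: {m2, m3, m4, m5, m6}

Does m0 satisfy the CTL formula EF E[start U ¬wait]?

Sat(¬wait) = {m4, m6}
E[start U ¬wait]: least fixpoint, start Z0 = Sat(¬wait) = {m4, m6}, add states in Sat(start) with some successor in Z. Z1 = {m2, m4, m5, m6}; fixed.
Sat(E[start U ¬wait]) = {m2, m4, m5, m6}
EF E[start U ¬wait]: least fixpoint, start Z0 = {m2, m4, m5, m6}, add states with some successor in Z. Z1 = {m1, m2, m4, m5, m6}; Z2 = {m1, m2, m3, m4, m5, m6}; fixed.
Sat(EF E[start U ¬wait]) = {m1, m2, m3, m4, m5, m6}
m0 ∉ Sat(EF E[start U ¬wait]) = {m1, m2, m3, m4, m5, m6}, so the formula does not hold at m0.

No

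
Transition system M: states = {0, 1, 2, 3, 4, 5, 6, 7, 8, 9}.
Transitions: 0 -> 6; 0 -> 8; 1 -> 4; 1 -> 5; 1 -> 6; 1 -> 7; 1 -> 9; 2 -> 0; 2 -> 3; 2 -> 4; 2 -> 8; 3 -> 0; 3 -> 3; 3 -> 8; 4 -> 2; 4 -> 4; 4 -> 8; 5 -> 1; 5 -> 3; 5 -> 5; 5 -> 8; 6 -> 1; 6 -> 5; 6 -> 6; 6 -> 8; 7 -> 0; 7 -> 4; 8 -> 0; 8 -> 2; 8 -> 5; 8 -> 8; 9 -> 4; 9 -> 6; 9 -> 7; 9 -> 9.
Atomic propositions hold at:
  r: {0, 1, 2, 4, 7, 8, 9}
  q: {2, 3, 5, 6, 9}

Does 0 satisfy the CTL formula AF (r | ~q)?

Sat(~q) = {0, 1, 4, 7, 8}
Sat(r | ~q) = {0, 1, 2, 4, 7, 8, 9}
AF (r | ~q): least fixpoint, start Z0 = {0, 1, 2, 4, 7, 8, 9}, add states with every successor in Z. Already a fixed point.
Sat(AF (r | ~q)) = {0, 1, 2, 4, 7, 8, 9}
0 ∈ Sat(AF (r | ~q)) = {0, 1, 2, 4, 7, 8, 9}, so the formula holds at 0.

Yes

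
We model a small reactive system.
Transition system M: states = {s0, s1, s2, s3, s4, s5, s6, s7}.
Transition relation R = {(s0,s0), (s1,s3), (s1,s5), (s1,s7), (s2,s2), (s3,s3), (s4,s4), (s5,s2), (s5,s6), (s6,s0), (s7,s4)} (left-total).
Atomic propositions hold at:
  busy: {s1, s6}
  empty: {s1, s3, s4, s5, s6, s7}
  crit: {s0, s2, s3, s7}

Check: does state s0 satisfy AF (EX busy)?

No

Sat(EX busy) = {s : some successor in {s1, s6}} = {s5}
AF (EX busy): least fixpoint, start Z0 = {s5}, add states with every successor in Z. Already a fixed point.
Sat(AF (EX busy)) = {s5}
s0 ∉ Sat(AF (EX busy)) = {s5}, so the formula does not hold at s0.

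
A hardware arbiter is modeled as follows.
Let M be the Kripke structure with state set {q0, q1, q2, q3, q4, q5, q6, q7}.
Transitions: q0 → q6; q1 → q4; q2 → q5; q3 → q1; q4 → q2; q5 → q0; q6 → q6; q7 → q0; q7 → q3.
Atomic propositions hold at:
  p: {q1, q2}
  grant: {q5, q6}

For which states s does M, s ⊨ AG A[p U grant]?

{q6}

A[p U grant]: least fixpoint, start Z0 = Sat(grant) = {q5, q6}, add states in Sat(p) with every successor in Z. Z1 = {q2, q5, q6}; fixed.
Sat(A[p U grant]) = {q2, q5, q6}
AG A[p U grant]: greatest fixpoint, start Z0 = {q2, q5, q6}, keep only states in Sat with every successor in Z. Z1 = {q2, q6}; Z2 = {q6}; fixed.
Sat(AG A[p U grant]) = {q6}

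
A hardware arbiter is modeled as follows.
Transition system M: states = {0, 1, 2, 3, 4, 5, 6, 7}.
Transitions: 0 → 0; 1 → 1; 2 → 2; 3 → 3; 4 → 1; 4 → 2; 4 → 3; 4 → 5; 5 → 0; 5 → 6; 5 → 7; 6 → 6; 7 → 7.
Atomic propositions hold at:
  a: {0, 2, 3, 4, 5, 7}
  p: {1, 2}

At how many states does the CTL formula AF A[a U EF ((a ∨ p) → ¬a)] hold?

4

Sat(a ∨ p) = {0, 1, 2, 3, 4, 5, 7}
Sat(¬a) = {1, 6}
Sat((a ∨ p) → ¬a) = {1, 6}
EF ((a ∨ p) → ¬a): least fixpoint, start Z0 = {1, 6}, add states with some successor in Z. Z1 = {1, 4, 5, 6}; fixed.
Sat(EF ((a ∨ p) → ¬a)) = {1, 4, 5, 6}
A[a U EF ((a ∨ p) → ¬a)]: least fixpoint, start Z0 = Sat(EF ((a ∨ p) → ¬a)) = {1, 4, 5, 6}, add states in Sat(a) with every successor in Z. Already a fixed point.
Sat(A[a U EF ((a ∨ p) → ¬a)]) = {1, 4, 5, 6}
AF A[a U EF ((a ∨ p) → ¬a)]: least fixpoint, start Z0 = {1, 4, 5, 6}, add states with every successor in Z. Already a fixed point.
Sat(AF A[a U EF ((a ∨ p) → ¬a)]) = {1, 4, 5, 6}
|Sat(AF A[a U EF ((a ∨ p) → ¬a)])| = |{1, 4, 5, 6}| = 4.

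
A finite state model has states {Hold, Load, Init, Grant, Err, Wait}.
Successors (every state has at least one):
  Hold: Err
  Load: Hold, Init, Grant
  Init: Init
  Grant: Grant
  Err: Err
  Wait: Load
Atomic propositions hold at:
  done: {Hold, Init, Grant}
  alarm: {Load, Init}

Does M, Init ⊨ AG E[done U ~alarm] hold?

No

Sat(~alarm) = {Hold, Grant, Err, Wait}
E[done U ~alarm]: least fixpoint, start Z0 = Sat(~alarm) = {Hold, Grant, Err, Wait}, add states in Sat(done) with some successor in Z. Already a fixed point.
Sat(E[done U ~alarm]) = {Hold, Grant, Err, Wait}
AG E[done U ~alarm]: greatest fixpoint, start Z0 = {Hold, Grant, Err, Wait}, keep only states in Sat with every successor in Z. Z1 = {Hold, Grant, Err}; fixed.
Sat(AG E[done U ~alarm]) = {Hold, Grant, Err}
Init ∉ Sat(AG E[done U ~alarm]) = {Hold, Grant, Err}, so the formula does not hold at Init.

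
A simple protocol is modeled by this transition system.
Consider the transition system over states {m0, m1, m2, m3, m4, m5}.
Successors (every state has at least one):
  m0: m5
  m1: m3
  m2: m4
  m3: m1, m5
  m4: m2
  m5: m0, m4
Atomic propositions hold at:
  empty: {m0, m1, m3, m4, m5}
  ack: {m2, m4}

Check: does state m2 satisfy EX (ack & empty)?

Sat(ack & empty) = {m4}
Sat(EX (ack & empty)) = {s : some successor in {m4}} = {m2, m5}
m2 ∈ Sat(EX (ack & empty)) = {m2, m5}, so the formula holds at m2.

Yes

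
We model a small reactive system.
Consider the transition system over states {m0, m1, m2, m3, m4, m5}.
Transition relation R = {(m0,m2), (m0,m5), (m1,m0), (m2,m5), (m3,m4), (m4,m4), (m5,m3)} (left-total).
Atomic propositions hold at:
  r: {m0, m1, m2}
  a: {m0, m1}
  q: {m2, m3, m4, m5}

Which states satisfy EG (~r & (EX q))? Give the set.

Sat(~r) = {m3, m4, m5}
Sat(EX q) = {s : some successor in {m2, m3, m4, m5}} = {m0, m2, m3, m4, m5}
Sat(~r & (EX q)) = {m3, m4, m5}
EG (~r & (EX q)): greatest fixpoint, start Z0 = {m3, m4, m5}, keep only states in Sat with some successor in Z. Already a fixed point.
Sat(EG (~r & (EX q))) = {m3, m4, m5}

{m3, m4, m5}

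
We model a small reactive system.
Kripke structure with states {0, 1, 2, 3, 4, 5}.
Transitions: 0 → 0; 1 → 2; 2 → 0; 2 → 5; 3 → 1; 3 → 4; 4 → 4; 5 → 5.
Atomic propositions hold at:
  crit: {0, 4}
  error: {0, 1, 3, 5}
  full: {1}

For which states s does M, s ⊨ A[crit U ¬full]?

Sat(¬full) = {0, 2, 3, 4, 5}
A[crit U ¬full]: least fixpoint, start Z0 = Sat(¬full) = {0, 2, 3, 4, 5}, add states in Sat(crit) with every successor in Z. Already a fixed point.
Sat(A[crit U ¬full]) = {0, 2, 3, 4, 5}

{0, 2, 3, 4, 5}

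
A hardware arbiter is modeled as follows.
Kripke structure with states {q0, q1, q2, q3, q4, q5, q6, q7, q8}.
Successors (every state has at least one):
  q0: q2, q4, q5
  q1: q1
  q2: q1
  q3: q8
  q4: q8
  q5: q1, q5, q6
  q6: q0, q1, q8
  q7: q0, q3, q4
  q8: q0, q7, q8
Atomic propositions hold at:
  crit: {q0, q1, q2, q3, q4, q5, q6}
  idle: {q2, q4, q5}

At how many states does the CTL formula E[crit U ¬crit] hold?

Sat(¬crit) = {q7, q8}
E[crit U ¬crit]: least fixpoint, start Z0 = Sat(¬crit) = {q7, q8}, add states in Sat(crit) with some successor in Z. Z1 = {q3, q4, q6, q7, q8}; Z2 = {q0, q3, q4, q5, q6, q7, q8}; fixed.
Sat(E[crit U ¬crit]) = {q0, q3, q4, q5, q6, q7, q8}
|Sat(E[crit U ¬crit])| = |{q0, q3, q4, q5, q6, q7, q8}| = 7.

7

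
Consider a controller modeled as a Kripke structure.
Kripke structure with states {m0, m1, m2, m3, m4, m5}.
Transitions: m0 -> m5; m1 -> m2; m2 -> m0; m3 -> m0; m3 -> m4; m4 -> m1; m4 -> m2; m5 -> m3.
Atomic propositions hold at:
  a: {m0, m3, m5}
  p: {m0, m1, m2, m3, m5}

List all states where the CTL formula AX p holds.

{m0, m1, m2, m4, m5}

Sat(AX p) = {s : every successor in {m0, m1, m2, m3, m5}} = {m0, m1, m2, m4, m5}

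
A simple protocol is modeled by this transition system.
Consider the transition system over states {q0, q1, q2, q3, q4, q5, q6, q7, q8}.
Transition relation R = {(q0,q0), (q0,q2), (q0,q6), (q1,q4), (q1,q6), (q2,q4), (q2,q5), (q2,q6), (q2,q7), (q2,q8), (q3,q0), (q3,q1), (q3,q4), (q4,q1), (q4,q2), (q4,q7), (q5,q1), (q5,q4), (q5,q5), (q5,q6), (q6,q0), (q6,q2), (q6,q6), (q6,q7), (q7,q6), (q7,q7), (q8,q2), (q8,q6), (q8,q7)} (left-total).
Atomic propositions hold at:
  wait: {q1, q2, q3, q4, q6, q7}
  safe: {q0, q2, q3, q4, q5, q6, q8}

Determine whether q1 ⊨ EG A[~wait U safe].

No

Sat(~wait) = {q0, q5, q8}
A[~wait U safe]: least fixpoint, start Z0 = Sat(safe) = {q0, q2, q3, q4, q5, q6, q8}, add states in Sat(~wait) with every successor in Z. Already a fixed point.
Sat(A[~wait U safe]) = {q0, q2, q3, q4, q5, q6, q8}
EG A[~wait U safe]: greatest fixpoint, start Z0 = {q0, q2, q3, q4, q5, q6, q8}, keep only states in Sat with some successor in Z. Already a fixed point.
Sat(EG A[~wait U safe]) = {q0, q2, q3, q4, q5, q6, q8}
q1 ∉ Sat(EG A[~wait U safe]) = {q0, q2, q3, q4, q5, q6, q8}, so the formula does not hold at q1.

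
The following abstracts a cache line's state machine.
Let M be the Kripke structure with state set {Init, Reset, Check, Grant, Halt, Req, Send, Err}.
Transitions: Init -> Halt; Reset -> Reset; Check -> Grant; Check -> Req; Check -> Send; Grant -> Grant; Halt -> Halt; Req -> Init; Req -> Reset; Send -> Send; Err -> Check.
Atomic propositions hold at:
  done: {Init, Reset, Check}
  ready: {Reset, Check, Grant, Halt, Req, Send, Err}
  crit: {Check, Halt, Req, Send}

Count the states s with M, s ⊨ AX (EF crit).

EF crit: least fixpoint, start Z0 = {Check, Halt, Req, Send}, add states with some successor in Z. Z1 = {Init, Check, Halt, Req, Send, Err}; fixed.
Sat(EF crit) = {Init, Check, Halt, Req, Send, Err}
Sat(AX (EF crit)) = {s : every successor in {Init, Check, Halt, Req, Send, Err}} = {Init, Halt, Send, Err}
|Sat(AX (EF crit))| = |{Init, Halt, Send, Err}| = 4.

4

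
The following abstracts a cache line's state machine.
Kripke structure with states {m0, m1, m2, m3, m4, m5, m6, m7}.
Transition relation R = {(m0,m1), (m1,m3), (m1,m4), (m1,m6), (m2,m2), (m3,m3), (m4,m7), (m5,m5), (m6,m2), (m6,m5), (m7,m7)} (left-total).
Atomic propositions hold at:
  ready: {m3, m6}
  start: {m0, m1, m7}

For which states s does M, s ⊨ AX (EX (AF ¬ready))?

{m0, m2, m4, m5, m6, m7}

Sat(¬ready) = {m0, m1, m2, m4, m5, m7}
AF ¬ready: least fixpoint, start Z0 = {m0, m1, m2, m4, m5, m7}, add states with every successor in Z. Z1 = {m0, m1, m2, m4, m5, m6, m7}; fixed.
Sat(AF ¬ready) = {m0, m1, m2, m4, m5, m6, m7}
Sat(EX (AF ¬ready)) = {s : some successor in {m0, m1, m2, m4, m5, m6, m7}} = {m0, m1, m2, m4, m5, m6, m7}
Sat(AX (EX (AF ¬ready))) = {s : every successor in {m0, m1, m2, m4, m5, m6, m7}} = {m0, m2, m4, m5, m6, m7}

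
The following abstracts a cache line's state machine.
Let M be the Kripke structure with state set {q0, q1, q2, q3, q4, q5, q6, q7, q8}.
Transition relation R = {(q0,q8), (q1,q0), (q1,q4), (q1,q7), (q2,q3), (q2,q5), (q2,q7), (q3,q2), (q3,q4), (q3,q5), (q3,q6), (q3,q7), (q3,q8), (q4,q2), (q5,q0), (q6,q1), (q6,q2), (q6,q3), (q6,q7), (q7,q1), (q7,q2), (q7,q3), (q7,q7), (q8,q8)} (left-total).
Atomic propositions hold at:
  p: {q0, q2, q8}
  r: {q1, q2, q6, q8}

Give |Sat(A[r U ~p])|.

7

Sat(~p) = {q1, q3, q4, q5, q6, q7}
A[r U ~p]: least fixpoint, start Z0 = Sat(~p) = {q1, q3, q4, q5, q6, q7}, add states in Sat(r) with every successor in Z. Z1 = {q1, q2, q3, q4, q5, q6, q7}; fixed.
Sat(A[r U ~p]) = {q1, q2, q3, q4, q5, q6, q7}
|Sat(A[r U ~p])| = |{q1, q2, q3, q4, q5, q6, q7}| = 7.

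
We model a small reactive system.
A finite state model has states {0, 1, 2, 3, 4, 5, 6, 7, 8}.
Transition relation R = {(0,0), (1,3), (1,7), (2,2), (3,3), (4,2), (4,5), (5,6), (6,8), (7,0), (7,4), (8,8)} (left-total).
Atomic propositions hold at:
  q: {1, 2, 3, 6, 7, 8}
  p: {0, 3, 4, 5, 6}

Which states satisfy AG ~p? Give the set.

Sat(~p) = {1, 2, 7, 8}
AG ~p: greatest fixpoint, start Z0 = {1, 2, 7, 8}, keep only states in Sat with every successor in Z. Z1 = {2, 8}; fixed.
Sat(AG ~p) = {2, 8}

{2, 8}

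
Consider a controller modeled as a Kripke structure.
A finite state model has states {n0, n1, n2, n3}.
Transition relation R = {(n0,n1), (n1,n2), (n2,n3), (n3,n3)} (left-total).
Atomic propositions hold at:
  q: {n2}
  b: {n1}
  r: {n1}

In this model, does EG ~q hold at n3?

Yes

Sat(~q) = {n0, n1, n3}
EG ~q: greatest fixpoint, start Z0 = {n0, n1, n3}, keep only states in Sat with some successor in Z. Z1 = {n0, n3}; Z2 = {n3}; fixed.
Sat(EG ~q) = {n3}
n3 ∈ Sat(EG ~q) = {n3}, so the formula holds at n3.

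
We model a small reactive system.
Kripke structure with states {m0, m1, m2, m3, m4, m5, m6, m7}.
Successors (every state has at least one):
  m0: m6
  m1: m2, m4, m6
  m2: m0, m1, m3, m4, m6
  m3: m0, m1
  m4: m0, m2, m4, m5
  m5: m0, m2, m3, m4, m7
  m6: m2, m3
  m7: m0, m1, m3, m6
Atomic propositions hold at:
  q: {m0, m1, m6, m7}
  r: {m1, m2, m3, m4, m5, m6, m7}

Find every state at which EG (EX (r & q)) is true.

Sat(r & q) = {m1, m6, m7}
Sat(EX (r & q)) = {s : some successor in {m1, m6, m7}} = {m0, m1, m2, m3, m5, m7}
EG (EX (r & q)): greatest fixpoint, start Z0 = {m0, m1, m2, m3, m5, m7}, keep only states in Sat with some successor in Z. Z1 = {m1, m2, m3, m5, m7}; fixed.
Sat(EG (EX (r & q))) = {m1, m2, m3, m5, m7}

{m1, m2, m3, m5, m7}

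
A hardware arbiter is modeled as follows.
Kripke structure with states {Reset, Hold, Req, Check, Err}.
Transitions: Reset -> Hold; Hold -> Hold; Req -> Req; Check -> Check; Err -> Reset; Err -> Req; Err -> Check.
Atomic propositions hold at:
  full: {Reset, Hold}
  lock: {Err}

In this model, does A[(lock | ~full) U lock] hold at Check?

Sat(~full) = {Req, Check, Err}
Sat(lock | ~full) = {Req, Check, Err}
A[(lock | ~full) U lock]: least fixpoint, start Z0 = Sat(lock) = {Err}, add states in Sat(lock | ~full) with every successor in Z. Already a fixed point.
Sat(A[(lock | ~full) U lock]) = {Err}
Check ∉ Sat(A[(lock | ~full) U lock]) = {Err}, so the formula does not hold at Check.

No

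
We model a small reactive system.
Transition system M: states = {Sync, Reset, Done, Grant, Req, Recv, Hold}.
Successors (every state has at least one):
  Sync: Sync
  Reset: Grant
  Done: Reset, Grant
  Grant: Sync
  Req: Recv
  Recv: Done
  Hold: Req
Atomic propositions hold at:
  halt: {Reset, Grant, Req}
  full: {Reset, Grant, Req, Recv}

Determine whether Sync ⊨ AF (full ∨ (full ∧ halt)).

Sat(full ∧ halt) = {Reset, Grant, Req}
Sat(full ∨ (full ∧ halt)) = {Reset, Grant, Req, Recv}
AF (full ∨ (full ∧ halt)): least fixpoint, start Z0 = {Reset, Grant, Req, Recv}, add states with every successor in Z. Z1 = {Reset, Done, Grant, Req, Recv, Hold}; fixed.
Sat(AF (full ∨ (full ∧ halt))) = {Reset, Done, Grant, Req, Recv, Hold}
Sync ∉ Sat(AF (full ∨ (full ∧ halt))) = {Reset, Done, Grant, Req, Recv, Hold}, so the formula does not hold at Sync.

No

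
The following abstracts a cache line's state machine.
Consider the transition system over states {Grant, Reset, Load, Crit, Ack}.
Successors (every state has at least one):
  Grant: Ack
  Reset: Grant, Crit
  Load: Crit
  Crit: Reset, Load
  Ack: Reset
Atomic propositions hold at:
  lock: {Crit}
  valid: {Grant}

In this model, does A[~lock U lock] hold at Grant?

Sat(~lock) = {Grant, Reset, Load, Ack}
A[~lock U lock]: least fixpoint, start Z0 = Sat(lock) = {Crit}, add states in Sat(~lock) with every successor in Z. Z1 = {Load, Crit}; fixed.
Sat(A[~lock U lock]) = {Load, Crit}
Grant ∉ Sat(A[~lock U lock]) = {Load, Crit}, so the formula does not hold at Grant.

No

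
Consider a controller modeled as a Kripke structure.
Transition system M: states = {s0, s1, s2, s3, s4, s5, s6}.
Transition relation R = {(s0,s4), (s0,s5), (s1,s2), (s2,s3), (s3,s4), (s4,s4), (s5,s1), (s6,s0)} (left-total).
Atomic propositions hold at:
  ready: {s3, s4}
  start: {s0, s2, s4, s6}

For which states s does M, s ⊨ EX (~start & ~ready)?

{s0, s5}

Sat(~start) = {s1, s3, s5}
Sat(~ready) = {s0, s1, s2, s5, s6}
Sat(~start & ~ready) = {s1, s5}
Sat(EX (~start & ~ready)) = {s : some successor in {s1, s5}} = {s0, s5}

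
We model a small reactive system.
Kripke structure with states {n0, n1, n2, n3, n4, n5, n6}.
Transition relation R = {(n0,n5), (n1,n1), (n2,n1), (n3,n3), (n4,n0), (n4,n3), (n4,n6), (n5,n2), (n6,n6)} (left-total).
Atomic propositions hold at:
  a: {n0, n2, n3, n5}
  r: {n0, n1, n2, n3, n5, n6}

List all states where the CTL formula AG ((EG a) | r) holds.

{n0, n1, n2, n3, n5, n6}

EG a: greatest fixpoint, start Z0 = {n0, n2, n3, n5}, keep only states in Sat with some successor in Z. Z1 = {n0, n3, n5}; Z2 = {n0, n3}; Z3 = {n3}; fixed.
Sat(EG a) = {n3}
Sat((EG a) | r) = {n0, n1, n2, n3, n5, n6}
AG ((EG a) | r): greatest fixpoint, start Z0 = {n0, n1, n2, n3, n5, n6}, keep only states in Sat with every successor in Z. Already a fixed point.
Sat(AG ((EG a) | r)) = {n0, n1, n2, n3, n5, n6}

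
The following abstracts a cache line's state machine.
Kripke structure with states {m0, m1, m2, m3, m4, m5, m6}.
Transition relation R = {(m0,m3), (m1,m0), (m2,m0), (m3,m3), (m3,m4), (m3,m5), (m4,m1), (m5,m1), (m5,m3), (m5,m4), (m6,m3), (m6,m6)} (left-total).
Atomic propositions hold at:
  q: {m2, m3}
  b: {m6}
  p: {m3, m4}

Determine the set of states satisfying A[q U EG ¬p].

{m6}

Sat(¬p) = {m0, m1, m2, m5, m6}
EG ¬p: greatest fixpoint, start Z0 = {m0, m1, m2, m5, m6}, keep only states in Sat with some successor in Z. Z1 = {m1, m2, m5, m6}; Z2 = {m5, m6}; Z3 = {m6}; fixed.
Sat(EG ¬p) = {m6}
A[q U EG ¬p]: least fixpoint, start Z0 = Sat(EG ¬p) = {m6}, add states in Sat(q) with every successor in Z. Already a fixed point.
Sat(A[q U EG ¬p]) = {m6}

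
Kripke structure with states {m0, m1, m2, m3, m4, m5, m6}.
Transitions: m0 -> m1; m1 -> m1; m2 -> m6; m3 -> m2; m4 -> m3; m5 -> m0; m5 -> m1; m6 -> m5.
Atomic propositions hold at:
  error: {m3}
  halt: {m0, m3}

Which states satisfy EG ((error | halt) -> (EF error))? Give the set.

{m1, m2, m3, m4, m5, m6}

Sat(error | halt) = {m0, m3}
EF error: least fixpoint, start Z0 = {m3}, add states with some successor in Z. Z1 = {m3, m4}; fixed.
Sat(EF error) = {m3, m4}
Sat((error | halt) -> (EF error)) = {m1, m2, m3, m4, m5, m6}
EG ((error | halt) -> (EF error)): greatest fixpoint, start Z0 = {m1, m2, m3, m4, m5, m6}, keep only states in Sat with some successor in Z. Already a fixed point.
Sat(EG ((error | halt) -> (EF error))) = {m1, m2, m3, m4, m5, m6}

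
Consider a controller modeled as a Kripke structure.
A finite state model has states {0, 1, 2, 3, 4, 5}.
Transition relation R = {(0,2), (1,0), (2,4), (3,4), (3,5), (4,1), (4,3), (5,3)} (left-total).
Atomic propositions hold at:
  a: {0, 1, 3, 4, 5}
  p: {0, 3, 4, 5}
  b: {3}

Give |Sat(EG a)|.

EG a: greatest fixpoint, start Z0 = {0, 1, 3, 4, 5}, keep only states in Sat with some successor in Z. Z1 = {1, 3, 4, 5}; Z2 = {3, 4, 5}; fixed.
Sat(EG a) = {3, 4, 5}
|Sat(EG a)| = |{3, 4, 5}| = 3.

3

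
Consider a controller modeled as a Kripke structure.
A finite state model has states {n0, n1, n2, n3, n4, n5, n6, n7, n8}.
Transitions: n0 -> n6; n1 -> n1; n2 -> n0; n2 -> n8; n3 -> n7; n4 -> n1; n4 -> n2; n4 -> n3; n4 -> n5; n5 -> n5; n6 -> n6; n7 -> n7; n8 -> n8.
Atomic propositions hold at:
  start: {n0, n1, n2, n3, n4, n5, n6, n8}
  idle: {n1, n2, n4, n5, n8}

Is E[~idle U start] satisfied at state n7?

Sat(~idle) = {n0, n3, n6, n7}
E[~idle U start]: least fixpoint, start Z0 = Sat(start) = {n0, n1, n2, n3, n4, n5, n6, n8}, add states in Sat(~idle) with some successor in Z. Already a fixed point.
Sat(E[~idle U start]) = {n0, n1, n2, n3, n4, n5, n6, n8}
n7 ∉ Sat(E[~idle U start]) = {n0, n1, n2, n3, n4, n5, n6, n8}, so the formula does not hold at n7.

No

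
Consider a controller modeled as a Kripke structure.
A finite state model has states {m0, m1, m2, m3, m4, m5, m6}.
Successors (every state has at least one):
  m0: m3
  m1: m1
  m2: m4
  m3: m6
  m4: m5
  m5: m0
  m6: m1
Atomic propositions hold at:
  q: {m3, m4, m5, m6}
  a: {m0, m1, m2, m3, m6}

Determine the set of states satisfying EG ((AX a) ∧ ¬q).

Sat(AX a) = {s : every successor in {m0, m1, m2, m3, m6}} = {m0, m1, m3, m5, m6}
Sat(¬q) = {m0, m1, m2}
Sat((AX a) ∧ ¬q) = {m0, m1}
EG ((AX a) ∧ ¬q): greatest fixpoint, start Z0 = {m0, m1}, keep only states in Sat with some successor in Z. Z1 = {m1}; fixed.
Sat(EG ((AX a) ∧ ¬q)) = {m1}

{m1}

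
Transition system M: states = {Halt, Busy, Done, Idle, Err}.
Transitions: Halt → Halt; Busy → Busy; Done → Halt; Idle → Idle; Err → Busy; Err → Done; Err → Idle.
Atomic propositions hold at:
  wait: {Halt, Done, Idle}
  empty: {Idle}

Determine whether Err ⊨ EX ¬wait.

Yes

Sat(¬wait) = {Busy, Err}
Sat(EX ¬wait) = {s : some successor in {Busy, Err}} = {Busy, Err}
Err ∈ Sat(EX ¬wait) = {Busy, Err}, so the formula holds at Err.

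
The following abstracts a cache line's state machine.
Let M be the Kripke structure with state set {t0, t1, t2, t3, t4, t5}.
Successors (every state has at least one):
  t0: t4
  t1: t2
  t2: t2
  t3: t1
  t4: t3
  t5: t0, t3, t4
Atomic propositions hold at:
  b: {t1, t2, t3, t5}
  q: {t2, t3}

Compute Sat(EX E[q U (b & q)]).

{t1, t2, t4, t5}

Sat(b & q) = {t2, t3}
E[q U (b & q)]: least fixpoint, start Z0 = Sat((b & q)) = {t2, t3}, add states in Sat(q) with some successor in Z. Already a fixed point.
Sat(E[q U (b & q)]) = {t2, t3}
Sat(EX E[q U (b & q)]) = {s : some successor in {t2, t3}} = {t1, t2, t4, t5}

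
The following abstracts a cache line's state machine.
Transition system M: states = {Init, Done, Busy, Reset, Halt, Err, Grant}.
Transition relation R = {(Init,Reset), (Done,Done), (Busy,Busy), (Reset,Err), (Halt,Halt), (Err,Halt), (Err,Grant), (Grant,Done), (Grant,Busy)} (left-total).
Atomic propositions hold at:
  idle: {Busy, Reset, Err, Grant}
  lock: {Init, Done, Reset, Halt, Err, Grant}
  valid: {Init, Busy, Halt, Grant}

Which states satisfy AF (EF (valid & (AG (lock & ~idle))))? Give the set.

{Init, Reset, Halt, Err}

Sat(~idle) = {Init, Done, Halt}
Sat(lock & ~idle) = {Init, Done, Halt}
AG (lock & ~idle): greatest fixpoint, start Z0 = {Init, Done, Halt}, keep only states in Sat with every successor in Z. Z1 = {Done, Halt}; fixed.
Sat(AG (lock & ~idle)) = {Done, Halt}
Sat(valid & (AG (lock & ~idle))) = {Halt}
EF (valid & (AG (lock & ~idle))): least fixpoint, start Z0 = {Halt}, add states with some successor in Z. Z1 = {Halt, Err}; Z2 = {Reset, Halt, Err}; Z3 = {Init, Reset, Halt, Err}; fixed.
Sat(EF (valid & (AG (lock & ~idle)))) = {Init, Reset, Halt, Err}
AF (EF (valid & (AG (lock & ~idle)))): least fixpoint, start Z0 = {Init, Reset, Halt, Err}, add states with every successor in Z. Already a fixed point.
Sat(AF (EF (valid & (AG (lock & ~idle))))) = {Init, Reset, Halt, Err}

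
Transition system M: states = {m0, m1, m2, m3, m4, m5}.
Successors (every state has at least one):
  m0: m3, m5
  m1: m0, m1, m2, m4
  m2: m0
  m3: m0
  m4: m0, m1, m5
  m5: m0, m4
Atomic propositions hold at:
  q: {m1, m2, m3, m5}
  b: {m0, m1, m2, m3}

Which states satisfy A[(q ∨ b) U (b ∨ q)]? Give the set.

Sat(q ∨ b) = {m0, m1, m2, m3, m5}
Sat(b ∨ q) = {m0, m1, m2, m3, m5}
A[(q ∨ b) U (b ∨ q)]: least fixpoint, start Z0 = Sat((b ∨ q)) = {m0, m1, m2, m3, m5}, add states in Sat(q ∨ b) with every successor in Z. Already a fixed point.
Sat(A[(q ∨ b) U (b ∨ q)]) = {m0, m1, m2, m3, m5}

{m0, m1, m2, m3, m5}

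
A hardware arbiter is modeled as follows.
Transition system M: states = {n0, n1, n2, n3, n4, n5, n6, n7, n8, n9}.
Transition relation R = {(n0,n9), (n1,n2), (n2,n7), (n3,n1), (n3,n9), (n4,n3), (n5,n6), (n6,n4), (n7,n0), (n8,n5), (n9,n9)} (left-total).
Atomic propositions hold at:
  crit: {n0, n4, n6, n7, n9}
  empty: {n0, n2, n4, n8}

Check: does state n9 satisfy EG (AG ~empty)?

Yes

Sat(~empty) = {n1, n3, n5, n6, n7, n9}
AG ~empty: greatest fixpoint, start Z0 = {n1, n3, n5, n6, n7, n9}, keep only states in Sat with every successor in Z. Z1 = {n3, n5, n9}; Z2 = {n9}; fixed.
Sat(AG ~empty) = {n9}
EG (AG ~empty): greatest fixpoint, start Z0 = {n9}, keep only states in Sat with some successor in Z. Already a fixed point.
Sat(EG (AG ~empty)) = {n9}
n9 ∈ Sat(EG (AG ~empty)) = {n9}, so the formula holds at n9.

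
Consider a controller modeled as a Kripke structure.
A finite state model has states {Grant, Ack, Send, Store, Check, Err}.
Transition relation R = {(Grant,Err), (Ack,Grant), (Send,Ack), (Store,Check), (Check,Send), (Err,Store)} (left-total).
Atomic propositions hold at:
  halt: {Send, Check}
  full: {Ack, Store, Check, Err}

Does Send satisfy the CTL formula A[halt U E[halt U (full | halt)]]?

Yes

Sat(full | halt) = {Ack, Send, Store, Check, Err}
E[halt U (full | halt)]: least fixpoint, start Z0 = Sat((full | halt)) = {Ack, Send, Store, Check, Err}, add states in Sat(halt) with some successor in Z. Already a fixed point.
Sat(E[halt U (full | halt)]) = {Ack, Send, Store, Check, Err}
A[halt U E[halt U (full | halt)]]: least fixpoint, start Z0 = Sat(E[halt U (full | halt)]) = {Ack, Send, Store, Check, Err}, add states in Sat(halt) with every successor in Z. Already a fixed point.
Sat(A[halt U E[halt U (full | halt)]]) = {Ack, Send, Store, Check, Err}
Send ∈ Sat(A[halt U E[halt U (full | halt)]]) = {Ack, Send, Store, Check, Err}, so the formula holds at Send.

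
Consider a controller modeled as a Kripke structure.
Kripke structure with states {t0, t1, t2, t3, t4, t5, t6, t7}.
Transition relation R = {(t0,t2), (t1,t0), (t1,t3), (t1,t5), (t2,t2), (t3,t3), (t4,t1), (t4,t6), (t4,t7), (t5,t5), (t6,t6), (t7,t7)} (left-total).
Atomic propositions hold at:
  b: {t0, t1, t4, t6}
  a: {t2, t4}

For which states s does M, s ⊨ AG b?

{t6}

AG b: greatest fixpoint, start Z0 = {t0, t1, t4, t6}, keep only states in Sat with every successor in Z. Z1 = {t6}; fixed.
Sat(AG b) = {t6}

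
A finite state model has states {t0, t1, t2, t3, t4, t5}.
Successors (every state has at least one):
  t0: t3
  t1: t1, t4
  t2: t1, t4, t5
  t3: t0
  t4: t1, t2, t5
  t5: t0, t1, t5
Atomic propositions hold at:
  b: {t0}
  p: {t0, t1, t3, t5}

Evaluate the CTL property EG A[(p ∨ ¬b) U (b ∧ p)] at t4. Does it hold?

No

Sat(¬b) = {t1, t2, t3, t4, t5}
Sat(p ∨ ¬b) = {t0, t1, t2, t3, t4, t5}
Sat(b ∧ p) = {t0}
A[(p ∨ ¬b) U (b ∧ p)]: least fixpoint, start Z0 = Sat((b ∧ p)) = {t0}, add states in Sat(p ∨ ¬b) with every successor in Z. Z1 = {t0, t3}; fixed.
Sat(A[(p ∨ ¬b) U (b ∧ p)]) = {t0, t3}
EG A[(p ∨ ¬b) U (b ∧ p)]: greatest fixpoint, start Z0 = {t0, t3}, keep only states in Sat with some successor in Z. Already a fixed point.
Sat(EG A[(p ∨ ¬b) U (b ∧ p)]) = {t0, t3}
t4 ∉ Sat(EG A[(p ∨ ¬b) U (b ∧ p)]) = {t0, t3}, so the formula does not hold at t4.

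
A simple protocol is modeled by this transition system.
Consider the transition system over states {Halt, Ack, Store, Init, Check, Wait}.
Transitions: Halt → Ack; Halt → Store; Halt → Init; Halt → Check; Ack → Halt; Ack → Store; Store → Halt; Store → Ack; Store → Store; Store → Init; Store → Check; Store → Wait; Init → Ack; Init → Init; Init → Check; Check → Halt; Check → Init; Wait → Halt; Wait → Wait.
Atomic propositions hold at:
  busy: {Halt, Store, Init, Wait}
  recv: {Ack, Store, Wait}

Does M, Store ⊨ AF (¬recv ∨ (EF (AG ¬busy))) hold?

No

Sat(¬recv) = {Halt, Init, Check}
Sat(¬busy) = {Ack, Check}
AG ¬busy: greatest fixpoint, start Z0 = {Ack, Check}, keep only states in Sat with every successor in Z. Z1 = ∅; fixed.
Sat(AG ¬busy) = ∅
EF (AG ¬busy): least fixpoint, start Z0 = ∅, add states with some successor in Z. Already a fixed point.
Sat(EF (AG ¬busy)) = ∅
Sat(¬recv ∨ (EF (AG ¬busy))) = {Halt, Init, Check}
AF (¬recv ∨ (EF (AG ¬busy))): least fixpoint, start Z0 = {Halt, Init, Check}, add states with every successor in Z. Already a fixed point.
Sat(AF (¬recv ∨ (EF (AG ¬busy)))) = {Halt, Init, Check}
Store ∉ Sat(AF (¬recv ∨ (EF (AG ¬busy)))) = {Halt, Init, Check}, so the formula does not hold at Store.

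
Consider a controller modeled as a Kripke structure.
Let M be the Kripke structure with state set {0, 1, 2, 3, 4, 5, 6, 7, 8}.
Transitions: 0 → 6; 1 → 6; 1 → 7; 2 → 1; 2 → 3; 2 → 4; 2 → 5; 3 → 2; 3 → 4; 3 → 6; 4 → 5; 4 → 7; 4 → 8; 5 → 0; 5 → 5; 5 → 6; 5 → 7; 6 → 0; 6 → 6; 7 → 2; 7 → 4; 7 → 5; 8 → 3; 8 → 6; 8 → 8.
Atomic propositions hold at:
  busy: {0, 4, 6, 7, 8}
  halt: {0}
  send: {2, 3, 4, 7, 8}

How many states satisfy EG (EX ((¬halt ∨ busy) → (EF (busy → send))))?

7

Sat(¬halt) = {1, 2, 3, 4, 5, 6, 7, 8}
Sat(¬halt ∨ busy) = {0, 1, 2, 3, 4, 5, 6, 7, 8}
Sat(busy → send) = {1, 2, 3, 4, 5, 7, 8}
EF (busy → send): least fixpoint, start Z0 = {1, 2, 3, 4, 5, 7, 8}, add states with some successor in Z. Already a fixed point.
Sat(EF (busy → send)) = {1, 2, 3, 4, 5, 7, 8}
Sat((¬halt ∨ busy) → (EF (busy → send))) = {1, 2, 3, 4, 5, 7, 8}
Sat(EX ((¬halt ∨ busy) → (EF (busy → send)))) = {s : some successor in {1, 2, 3, 4, 5, 7, 8}} = {1, 2, 3, 4, 5, 7, 8}
EG (EX ((¬halt ∨ busy) → (EF (busy → send)))): greatest fixpoint, start Z0 = {1, 2, 3, 4, 5, 7, 8}, keep only states in Sat with some successor in Z. Already a fixed point.
Sat(EG (EX ((¬halt ∨ busy) → (EF (busy → send))))) = {1, 2, 3, 4, 5, 7, 8}
|Sat(EG (EX ((¬halt ∨ busy) → (EF (busy → send)))))| = |{1, 2, 3, 4, 5, 7, 8}| = 7.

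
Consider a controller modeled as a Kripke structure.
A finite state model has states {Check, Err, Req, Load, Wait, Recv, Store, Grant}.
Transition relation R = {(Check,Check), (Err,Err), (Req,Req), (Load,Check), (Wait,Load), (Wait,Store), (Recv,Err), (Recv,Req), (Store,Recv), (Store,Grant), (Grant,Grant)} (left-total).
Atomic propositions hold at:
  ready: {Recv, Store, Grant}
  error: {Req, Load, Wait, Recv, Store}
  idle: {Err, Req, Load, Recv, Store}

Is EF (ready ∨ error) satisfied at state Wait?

Yes

Sat(ready ∨ error) = {Req, Load, Wait, Recv, Store, Grant}
EF (ready ∨ error): least fixpoint, start Z0 = {Req, Load, Wait, Recv, Store, Grant}, add states with some successor in Z. Already a fixed point.
Sat(EF (ready ∨ error)) = {Req, Load, Wait, Recv, Store, Grant}
Wait ∈ Sat(EF (ready ∨ error)) = {Req, Load, Wait, Recv, Store, Grant}, so the formula holds at Wait.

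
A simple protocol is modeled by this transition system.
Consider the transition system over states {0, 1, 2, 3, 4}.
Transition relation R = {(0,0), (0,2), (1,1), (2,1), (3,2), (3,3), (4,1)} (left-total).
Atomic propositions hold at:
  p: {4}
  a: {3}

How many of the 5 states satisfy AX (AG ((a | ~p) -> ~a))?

4

Sat(~p) = {0, 1, 2, 3}
Sat(a | ~p) = {0, 1, 2, 3}
Sat(~a) = {0, 1, 2, 4}
Sat((a | ~p) -> ~a) = {0, 1, 2, 4}
AG ((a | ~p) -> ~a): greatest fixpoint, start Z0 = {0, 1, 2, 4}, keep only states in Sat with every successor in Z. Already a fixed point.
Sat(AG ((a | ~p) -> ~a)) = {0, 1, 2, 4}
Sat(AX (AG ((a | ~p) -> ~a))) = {s : every successor in {0, 1, 2, 4}} = {0, 1, 2, 4}
|Sat(AX (AG ((a | ~p) -> ~a)))| = |{0, 1, 2, 4}| = 4.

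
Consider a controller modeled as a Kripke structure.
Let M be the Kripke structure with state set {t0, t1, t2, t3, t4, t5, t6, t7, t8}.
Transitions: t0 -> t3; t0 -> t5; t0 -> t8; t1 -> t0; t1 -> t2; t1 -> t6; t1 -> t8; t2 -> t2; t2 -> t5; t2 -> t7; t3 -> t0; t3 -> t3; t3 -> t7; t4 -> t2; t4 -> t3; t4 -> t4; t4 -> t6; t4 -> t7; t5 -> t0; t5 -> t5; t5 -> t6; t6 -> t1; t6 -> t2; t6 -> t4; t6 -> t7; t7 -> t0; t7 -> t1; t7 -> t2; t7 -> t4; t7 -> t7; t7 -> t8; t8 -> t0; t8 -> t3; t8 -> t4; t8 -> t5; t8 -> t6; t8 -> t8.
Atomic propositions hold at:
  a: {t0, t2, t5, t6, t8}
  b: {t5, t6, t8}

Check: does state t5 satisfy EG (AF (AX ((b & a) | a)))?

Sat(b & a) = {t5, t6, t8}
Sat((b & a) | a) = {t0, t2, t5, t6, t8}
Sat(AX ((b & a) | a)) = {s : every successor in {t0, t2, t5, t6, t8}} = {t1, t5}
AF (AX ((b & a) | a)): least fixpoint, start Z0 = {t1, t5}, add states with every successor in Z. Already a fixed point.
Sat(AF (AX ((b & a) | a))) = {t1, t5}
EG (AF (AX ((b & a) | a))): greatest fixpoint, start Z0 = {t1, t5}, keep only states in Sat with some successor in Z. Z1 = {t5}; fixed.
Sat(EG (AF (AX ((b & a) | a)))) = {t5}
t5 ∈ Sat(EG (AF (AX ((b & a) | a)))) = {t5}, so the formula holds at t5.

Yes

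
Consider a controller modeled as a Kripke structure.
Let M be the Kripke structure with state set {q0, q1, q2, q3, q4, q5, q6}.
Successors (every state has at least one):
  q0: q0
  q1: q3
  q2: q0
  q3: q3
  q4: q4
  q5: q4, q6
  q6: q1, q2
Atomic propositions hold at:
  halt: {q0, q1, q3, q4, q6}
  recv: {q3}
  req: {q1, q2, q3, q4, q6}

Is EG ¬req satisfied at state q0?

Yes

Sat(¬req) = {q0, q5}
EG ¬req: greatest fixpoint, start Z0 = {q0, q5}, keep only states in Sat with some successor in Z. Z1 = {q0}; fixed.
Sat(EG ¬req) = {q0}
q0 ∈ Sat(EG ¬req) = {q0}, so the formula holds at q0.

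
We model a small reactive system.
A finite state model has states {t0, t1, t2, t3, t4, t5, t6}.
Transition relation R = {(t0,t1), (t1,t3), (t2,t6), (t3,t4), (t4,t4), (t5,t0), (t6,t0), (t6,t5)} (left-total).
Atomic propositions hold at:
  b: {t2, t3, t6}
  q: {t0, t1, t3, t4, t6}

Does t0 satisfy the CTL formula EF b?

EF b: least fixpoint, start Z0 = {t2, t3, t6}, add states with some successor in Z. Z1 = {t1, t2, t3, t6}; Z2 = {t0, t1, t2, t3, t6}; Z3 = {t0, t1, t2, t3, t5, t6}; fixed.
Sat(EF b) = {t0, t1, t2, t3, t5, t6}
t0 ∈ Sat(EF b) = {t0, t1, t2, t3, t5, t6}, so the formula holds at t0.

Yes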